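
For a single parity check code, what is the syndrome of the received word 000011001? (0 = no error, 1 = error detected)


Syndrome = XOR of all bits = 0 XOR 0 XOR 0 XOR 0 XOR 1 XOR 1 XOR 0 XOR 0 XOR 1 = 1

1


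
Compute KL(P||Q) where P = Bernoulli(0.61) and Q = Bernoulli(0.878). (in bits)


KL = p*log2(p/q) + (1-p)*log2((1-p)/(1-q)) = 0.61*log2(0.61/0.878) + 0.39*log2(0.39/0.122) = 0.3334

0.3334 bits


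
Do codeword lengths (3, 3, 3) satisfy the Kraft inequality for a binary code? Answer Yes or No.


Kraft sum = sum(2^(-l_i)) = 0.375, need <= 1. Result: satisfied (a binary prefix-free code with these lengths exists)

Yes


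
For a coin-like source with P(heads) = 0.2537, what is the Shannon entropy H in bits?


H = -p*log2(p) - (1-p)*log2(1-p). -0.2537*log2(0.2537) = 0.502023; -0.7463*log2(0.7463) = 0.315067. H = 0.502023 + 0.315067 = 0.8171

0.8171 bits


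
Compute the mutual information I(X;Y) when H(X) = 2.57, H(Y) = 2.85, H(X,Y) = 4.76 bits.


I(X;Y) = H(X) + H(Y) - H(X,Y) = 2.57 + 2.85 - 4.76 = 0.66

0.66 bits


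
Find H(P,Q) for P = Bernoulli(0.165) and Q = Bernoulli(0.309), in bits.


H(P,Q) = -p*log2(q) - (1-p)*log2(1-q). -0.165*log2(0.309) = 0.279563; -0.835*log2(0.691) = 0.445257. H(P,Q) = 0.279563 + 0.445257 = 0.7248

0.7248 bits


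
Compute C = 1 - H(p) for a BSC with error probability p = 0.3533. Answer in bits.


H(p) = -p*log2(p) - (1-p)*log2(1-p) = -0.3533*log2(0.3533) - 0.6467*log2(0.6467) = 0.530315 + 0.406665 = 0.937. C = 1 - H(p) = 1 - 0.937 = 0.063

0.063 bits


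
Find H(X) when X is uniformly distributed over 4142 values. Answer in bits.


H = log2(n) = log2(4142) = 12.0161

12.0161 bits


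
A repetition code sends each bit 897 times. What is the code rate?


Rate = k/n = 1/897

1/897


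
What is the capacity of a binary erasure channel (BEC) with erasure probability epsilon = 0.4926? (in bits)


C = 1 - epsilon = 1 - 0.4926 = 0.5074

0.5074 bits


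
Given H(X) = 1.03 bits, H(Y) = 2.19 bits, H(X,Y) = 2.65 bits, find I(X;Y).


I(X;Y) = H(X) + H(Y) - H(X,Y) = 1.03 + 2.19 - 2.65 = 0.57

0.57 bits


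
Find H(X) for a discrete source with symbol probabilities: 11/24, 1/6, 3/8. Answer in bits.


H = -sum(p_i * log2(p_i)). Terms: -(11/24)*log2(11/24) = 0.515868; -(1/6)*log2(1/6) = 0.430827; -(3/8)*log2(3/8) = 0.530639. H = 0.515868 + 0.430827 + 0.530639 = 1.4773

1.4773 bits


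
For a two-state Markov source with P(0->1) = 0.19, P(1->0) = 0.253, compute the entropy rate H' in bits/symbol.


Stationary distribution: pi_0 = p10/(p01+p10) = 0.5711, pi_1 = 0.4289. Entropy rate H' = pi_0*H(p01) + pi_1*H(p10) = 0.5711*0.7015 + 0.4289*0.816 = 0.7506

0.7506 bits/symbol


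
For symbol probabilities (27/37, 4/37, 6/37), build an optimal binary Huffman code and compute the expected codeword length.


Huffman construction (repeatedly merge the two least-probable nodes; each merge adds 1 bit to every symbol beneath it): 4/37 + 6/37 = 10/37; 10/37 + 27/37 = 1. Resulting codeword lengths (in the order the probabilities were given): (1, 2, 2). L_avg = sum(p_i * l_i) = 27/37*1 + 4/37*2 + 6/37*2 = 47/37 = 1.2703

1.2703 bits


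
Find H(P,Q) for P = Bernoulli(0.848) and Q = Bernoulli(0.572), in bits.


H(P,Q) = -p*log2(q) - (1-p)*log2(1-q). -0.848*log2(0.572) = 0.683414; -0.152*log2(0.428) = 0.186096. H(P,Q) = 0.683414 + 0.186096 = 0.8695

0.8695 bits


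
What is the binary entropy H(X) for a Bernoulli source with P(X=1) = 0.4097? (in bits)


H = -p*log2(p) - (1-p)*log2(1-p). -0.4097*log2(0.4097) = 0.527431; -0.5903*log2(0.5903) = 0.448911. H = 0.527431 + 0.448911 = 0.9763

0.9763 bits


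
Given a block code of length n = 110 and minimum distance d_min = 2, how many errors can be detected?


Detection capability = d_min - 1 = 2 - 1 = 1

1 errors


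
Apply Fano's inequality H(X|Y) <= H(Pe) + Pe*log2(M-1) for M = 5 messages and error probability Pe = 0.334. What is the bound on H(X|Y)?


H(Pe) = -Pe*log2(Pe) - (1-Pe)*log2(1-Pe) = -0.334*log2(0.334) - 0.666*log2(0.666) = 0.528415 + 0.390546 = 0.919. Pe*log2(M-1) = 0.334*log2(4) = 0.668000. Bound = H(Pe) + Pe*log2(M-1) = 0.528415 + 0.390546 + 0.668000 = 1.587

1.587 bits


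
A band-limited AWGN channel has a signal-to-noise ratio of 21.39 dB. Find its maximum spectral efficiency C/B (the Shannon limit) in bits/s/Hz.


SNR_linear = 10^(21.39/10) = 137.7209; C/B = log2(1 + SNR_linear) = log2(1 + 137.7209) = 7.116

7.116 bits/s/Hz


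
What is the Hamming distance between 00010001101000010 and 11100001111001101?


Count differing positions: ^ ^ ^ ^ . . . . . ^ . . . ^ ^ ^ ^ = 9 differences

9


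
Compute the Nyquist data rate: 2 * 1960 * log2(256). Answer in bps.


Rate = 2 * B * log2(M) = 2 * 1960 * 8.0 = 31360.0

31360.0 bps


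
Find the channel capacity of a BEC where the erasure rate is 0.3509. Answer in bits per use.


C = 1 - epsilon = 1 - 0.3509 = 0.6491

0.6491 bits


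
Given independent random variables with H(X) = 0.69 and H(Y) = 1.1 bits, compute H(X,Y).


For independent variables, H(X,Y) = H(X) + H(Y) = 0.69 + 1.1 = 1.79

1.79 bits


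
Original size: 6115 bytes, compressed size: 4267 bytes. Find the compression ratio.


Ratio = original / compressed = 6115 / 4267 = 1.4331

1.4331


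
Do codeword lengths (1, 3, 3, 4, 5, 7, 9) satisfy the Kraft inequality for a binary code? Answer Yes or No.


Kraft sum = sum(2^(-l_i)) = 0.8535, need <= 1. Result: satisfied (a binary prefix-free code with these lengths exists)

Yes


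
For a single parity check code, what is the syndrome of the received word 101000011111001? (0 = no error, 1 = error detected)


Syndrome = XOR of all bits = 1 XOR 0 XOR 1 XOR 0 XOR 0 XOR 0 XOR 0 XOR 1 XOR 1 XOR 1 XOR 1 XOR 1 XOR 0 XOR 0 XOR 1 = 0

0


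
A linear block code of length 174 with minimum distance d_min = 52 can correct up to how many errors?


Correction capability = floor((d-1)/2) = floor((52-1)/2) = 25

25 errors


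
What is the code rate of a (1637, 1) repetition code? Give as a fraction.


Rate = k/n = 1/1637

1/1637


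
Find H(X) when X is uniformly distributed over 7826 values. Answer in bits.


H = log2(n) = log2(7826) = 12.9341

12.9341 bits


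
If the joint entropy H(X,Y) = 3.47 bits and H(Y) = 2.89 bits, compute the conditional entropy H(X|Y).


H(X|Y) = H(X,Y) - H(Y) = 3.47 - 2.89 = 0.58

0.58 bits


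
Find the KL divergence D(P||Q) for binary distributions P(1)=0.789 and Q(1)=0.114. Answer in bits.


KL = p*log2(p/q) + (1-p)*log2((1-p)/(1-q)) = 0.789*log2(0.789/0.114) + 0.211*log2(0.211/0.886) = 1.7653

1.7653 bits


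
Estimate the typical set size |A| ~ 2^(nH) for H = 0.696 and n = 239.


log2|A_typical| = nH = 239 * 0.696 = 166.344, so |A_typical| ~ 2^166.344 = 1.187e+50

1.187e+50


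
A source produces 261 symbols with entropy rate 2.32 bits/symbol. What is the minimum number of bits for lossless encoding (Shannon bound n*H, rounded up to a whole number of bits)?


Minimum bits >= n * H = 261 * 2.32 = 605.52, rounded up to a whole number of bits = 606

606 bits


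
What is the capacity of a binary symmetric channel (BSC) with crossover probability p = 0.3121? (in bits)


H(p) = -p*log2(p) - (1-p)*log2(1-p) = -0.3121*log2(0.3121) - 0.6879*log2(0.6879) = 0.524303 + 0.371280 = 0.8956. C = 1 - H(p) = 1 - 0.8956 = 0.1044

0.1044 bits


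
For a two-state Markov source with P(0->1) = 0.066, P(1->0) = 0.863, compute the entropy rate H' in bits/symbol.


Stationary distribution: pi_0 = p10/(p01+p10) = 0.929, pi_1 = 0.071. Entropy rate H' = pi_0*H(p01) + pi_1*H(p10) = 0.929*0.3508 + 0.071*0.5763 = 0.3668

0.3668 bits/symbol


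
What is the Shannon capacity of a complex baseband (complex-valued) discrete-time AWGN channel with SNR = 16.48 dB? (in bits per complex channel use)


SNR_linear = 10^(16.48/10) = 44.4631; C = log2(1 + SNR_linear) = log2(1 + 44.4631) = 5.5066

5.5066 bits/channel use


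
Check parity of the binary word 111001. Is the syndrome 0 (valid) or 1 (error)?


Syndrome = XOR of all bits = 1 XOR 1 XOR 1 XOR 0 XOR 0 XOR 1 = 0

0


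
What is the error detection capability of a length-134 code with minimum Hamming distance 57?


Detection capability = d_min - 1 = 57 - 1 = 56

56 errors


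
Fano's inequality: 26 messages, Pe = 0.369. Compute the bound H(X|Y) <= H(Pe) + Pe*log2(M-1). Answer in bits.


H(Pe) = -Pe*log2(Pe) - (1-Pe)*log2(1-Pe) = -0.369*log2(0.369) - 0.631*log2(0.631) = 0.530735 + 0.419166 = 0.9499. Pe*log2(M-1) = 0.369*log2(25) = 1.713583. Bound = H(Pe) + Pe*log2(M-1) = 0.530735 + 0.419166 + 1.713583 = 2.6635

2.6635 bits


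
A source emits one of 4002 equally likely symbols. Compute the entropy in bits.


H = log2(n) = log2(4002) = 11.9665

11.9665 bits


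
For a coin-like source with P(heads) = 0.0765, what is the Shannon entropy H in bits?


H = -p*log2(p) - (1-p)*log2(1-p). -0.0765*log2(0.0765) = 0.283692; -0.9235*log2(0.9235) = 0.106033. H = 0.283692 + 0.106033 = 0.3897

0.3897 bits


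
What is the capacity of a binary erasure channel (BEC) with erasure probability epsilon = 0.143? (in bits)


C = 1 - epsilon = 1 - 0.143 = 0.857

0.857 bits


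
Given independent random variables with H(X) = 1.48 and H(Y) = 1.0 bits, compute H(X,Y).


For independent variables, H(X,Y) = H(X) + H(Y) = 1.48 + 1.0 = 2.48

2.48 bits


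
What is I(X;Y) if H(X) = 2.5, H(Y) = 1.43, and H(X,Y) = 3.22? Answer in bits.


I(X;Y) = H(X) + H(Y) - H(X,Y) = 2.5 + 1.43 - 3.22 = 0.71

0.71 bits


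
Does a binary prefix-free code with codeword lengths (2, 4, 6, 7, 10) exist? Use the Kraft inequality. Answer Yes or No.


Kraft sum = sum(2^(-l_i)) = 0.3369, need <= 1. Result: satisfied (a binary prefix-free code with these lengths exists)

Yes


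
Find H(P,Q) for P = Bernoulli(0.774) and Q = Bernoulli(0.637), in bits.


H(P,Q) = -p*log2(q) - (1-p)*log2(1-q). -0.774*log2(0.637) = 0.503591; -0.226*log2(0.363) = 0.330403. H(P,Q) = 0.503591 + 0.330403 = 0.834

0.834 bits


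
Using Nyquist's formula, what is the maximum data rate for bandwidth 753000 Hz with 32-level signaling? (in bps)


Rate = 2 * B * log2(M) = 2 * 753000 * 5.0 = 7530000.0

7530000.0 bps


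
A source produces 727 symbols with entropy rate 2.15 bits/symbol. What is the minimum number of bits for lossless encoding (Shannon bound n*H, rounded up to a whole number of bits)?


Minimum bits >= n * H = 727 * 2.15 = 1563.05, rounded up to a whole number of bits = 1564

1564 bits


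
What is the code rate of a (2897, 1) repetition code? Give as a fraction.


Rate = k/n = 1/2897

1/2897


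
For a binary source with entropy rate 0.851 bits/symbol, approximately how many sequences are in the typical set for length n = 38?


log2|A_typical| = nH = 38 * 0.851 = 32.338, so |A_typical| ~ 2^32.338 = 5.429e+09

5.429e+09


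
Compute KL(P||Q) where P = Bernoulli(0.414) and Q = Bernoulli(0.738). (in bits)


KL = p*log2(p/q) + (1-p)*log2((1-p)/(1-q)) = 0.414*log2(0.414/0.738) + 0.586*log2(0.586/0.262) = 0.3353

0.3353 bits


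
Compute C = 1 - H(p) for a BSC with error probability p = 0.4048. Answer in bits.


H(p) = -p*log2(p) - (1-p)*log2(1-p) = -0.4048*log2(0.4048) - 0.5952*log2(0.5952) = 0.528150 + 0.445539 = 0.9737. C = 1 - H(p) = 1 - 0.9737 = 0.0263

0.0263 bits


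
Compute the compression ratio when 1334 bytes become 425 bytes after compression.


Ratio = original / compressed = 1334 / 425 = 3.1388

3.1388


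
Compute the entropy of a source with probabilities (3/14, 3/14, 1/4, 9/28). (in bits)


H = -sum(p_i * log2(p_i)). Terms: -(3/14)*log2(3/14) = 0.476227; -(3/14)*log2(3/14) = 0.476227; -(1/4)*log2(1/4) = 0.500000; -(9/28)*log2(9/28) = 0.526317. H = 0.476227 + 0.476227 + 0.500000 + 0.526317 = 1.9788

1.9788 bits


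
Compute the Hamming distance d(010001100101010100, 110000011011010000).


Count differing positions: ^ . . . . ^ ^ ^ ^ ^ ^ . . . . ^ . . = 8 differences

8


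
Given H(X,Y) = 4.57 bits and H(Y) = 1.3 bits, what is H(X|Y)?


H(X|Y) = H(X,Y) - H(Y) = 4.57 - 1.3 = 3.27

3.27 bits


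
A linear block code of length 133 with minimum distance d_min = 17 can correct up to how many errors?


Correction capability = floor((d-1)/2) = floor((17-1)/2) = 8

8 errors


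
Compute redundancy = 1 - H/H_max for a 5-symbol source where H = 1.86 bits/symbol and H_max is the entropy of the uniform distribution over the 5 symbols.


H_max = log2(K) = log2(5) = 2.3219 bits/symbol. Redundancy = 1 - H/H_max = 1 - 1.86/2.3219 = 1 - 0.8011 = 0.1989

0.1989


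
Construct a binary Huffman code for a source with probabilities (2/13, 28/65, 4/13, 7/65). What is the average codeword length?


Huffman construction (repeatedly merge the two least-probable nodes; each merge adds 1 bit to every symbol beneath it): 7/65 + 2/13 = 17/65; 17/65 + 4/13 = 37/65; 28/65 + 37/65 = 1. Resulting codeword lengths (in the order the probabilities were given): (3, 1, 2, 3). L_avg = sum(p_i * l_i) = 2/13*3 + 28/65*1 + 4/13*2 + 7/65*3 = 119/65 = 1.8308

1.8308 bits


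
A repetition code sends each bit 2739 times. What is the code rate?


Rate = k/n = 1/2739

1/2739


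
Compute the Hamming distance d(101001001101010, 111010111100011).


Count differing positions: . ^ . . ^ ^ ^ ^ . . . ^ . . ^ = 7 differences

7


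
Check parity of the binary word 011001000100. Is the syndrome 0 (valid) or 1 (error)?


Syndrome = XOR of all bits = 0 XOR 1 XOR 1 XOR 0 XOR 0 XOR 1 XOR 0 XOR 0 XOR 0 XOR 1 XOR 0 XOR 0 = 0

0


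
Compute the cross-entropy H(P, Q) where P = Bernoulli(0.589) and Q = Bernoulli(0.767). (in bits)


H(P,Q) = -p*log2(q) - (1-p)*log2(1-q). -0.589*log2(0.767) = 0.225411; -0.411*log2(0.233) = 0.863757. H(P,Q) = 0.225411 + 0.863757 = 1.0892

1.0892 bits


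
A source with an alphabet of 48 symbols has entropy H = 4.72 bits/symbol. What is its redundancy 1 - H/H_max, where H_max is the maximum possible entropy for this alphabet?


H_max = log2(K) = log2(48) = 5.585 bits/symbol. Redundancy = 1 - H/H_max = 1 - 4.72/5.585 = 1 - 0.8451 = 0.1549

0.1549


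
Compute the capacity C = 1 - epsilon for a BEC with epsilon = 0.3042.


C = 1 - epsilon = 1 - 0.3042 = 0.6958

0.6958 bits


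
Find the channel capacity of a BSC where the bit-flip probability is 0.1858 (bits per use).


H(p) = -p*log2(p) - (1-p)*log2(1-p) = -0.1858*log2(0.1858) - 0.8142*log2(0.8142) = 0.451155 + 0.241447 = 0.6926. C = 1 - H(p) = 1 - 0.6926 = 0.3074

0.3074 bits


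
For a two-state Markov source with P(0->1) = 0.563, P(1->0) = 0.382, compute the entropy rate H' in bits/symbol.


Stationary distribution: pi_0 = p10/(p01+p10) = 0.4042, pi_1 = 0.5958. Entropy rate H' = pi_0*H(p01) + pi_1*H(p10) = 0.4042*0.9885 + 0.5958*0.9594 = 0.9712

0.9712 bits/symbol


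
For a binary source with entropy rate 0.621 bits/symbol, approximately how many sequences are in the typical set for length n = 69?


log2|A_typical| = nH = 69 * 0.621 = 42.849, so |A_typical| ~ 2^42.849 = 7.922e+12

7.922e+12


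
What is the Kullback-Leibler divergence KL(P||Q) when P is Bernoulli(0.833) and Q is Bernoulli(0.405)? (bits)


KL = p*log2(p/q) + (1-p)*log2((1-p)/(1-q)) = 0.833*log2(0.833/0.405) + 0.167*log2(0.167/0.595) = 0.5605

0.5605 bits


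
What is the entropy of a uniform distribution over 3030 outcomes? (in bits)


H = log2(n) = log2(3030) = 11.5651

11.5651 bits


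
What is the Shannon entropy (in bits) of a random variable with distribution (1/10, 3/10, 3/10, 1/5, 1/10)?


H = -sum(p_i * log2(p_i)). Terms: -(1/10)*log2(1/10) = 0.332193; -(3/10)*log2(3/10) = 0.521090; -(3/10)*log2(3/10) = 0.521090; -(1/5)*log2(1/5) = 0.464386; -(1/10)*log2(1/10) = 0.332193. H = 0.332193 + 0.521090 + 0.521090 + 0.464386 + 0.332193 = 2.171

2.171 bits


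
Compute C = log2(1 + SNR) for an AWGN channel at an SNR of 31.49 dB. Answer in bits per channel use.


SNR_linear = 10^(31.49/10) = 1409.2888; C = log2(1 + SNR_linear) = log2(1 + 1409.2888) = 10.4618

10.4618 bits/channel use


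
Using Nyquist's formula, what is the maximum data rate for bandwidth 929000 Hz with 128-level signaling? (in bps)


Rate = 2 * B * log2(M) = 2 * 929000 * 7.0 = 13006000.0

13006000.0 bps


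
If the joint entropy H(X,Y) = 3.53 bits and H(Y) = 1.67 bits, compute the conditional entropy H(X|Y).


H(X|Y) = H(X,Y) - H(Y) = 3.53 - 1.67 = 1.86

1.86 bits


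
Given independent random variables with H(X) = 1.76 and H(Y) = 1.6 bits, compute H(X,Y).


For independent variables, H(X,Y) = H(X) + H(Y) = 1.76 + 1.6 = 3.36

3.36 bits


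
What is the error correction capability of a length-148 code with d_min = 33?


Correction capability = floor((d-1)/2) = floor((33-1)/2) = 16

16 errors


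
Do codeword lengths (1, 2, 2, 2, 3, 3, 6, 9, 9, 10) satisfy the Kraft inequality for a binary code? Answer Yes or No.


Kraft sum = sum(2^(-l_i)) = 1.5205, need <= 1. Result: violated (a binary prefix-free code with these lengths cannot exist)

No


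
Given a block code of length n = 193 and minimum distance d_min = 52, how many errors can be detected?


Detection capability = d_min - 1 = 52 - 1 = 51

51 errors


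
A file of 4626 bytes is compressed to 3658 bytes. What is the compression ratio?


Ratio = original / compressed = 4626 / 3658 = 1.2646

1.2646


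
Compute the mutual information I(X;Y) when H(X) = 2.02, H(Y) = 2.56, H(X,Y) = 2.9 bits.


I(X;Y) = H(X) + H(Y) - H(X,Y) = 2.02 + 2.56 - 2.9 = 1.68

1.68 bits


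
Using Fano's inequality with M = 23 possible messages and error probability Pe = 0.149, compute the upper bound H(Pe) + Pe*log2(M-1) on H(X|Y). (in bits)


H(Pe) = -Pe*log2(Pe) - (1-Pe)*log2(1-Pe) = -0.149*log2(0.149) - 0.851*log2(0.851) = 0.409246 + 0.198086 = 0.6073. Pe*log2(M-1) = 0.149*log2(22) = 0.664455. Bound = H(Pe) + Pe*log2(M-1) = 0.409246 + 0.198086 + 0.664455 = 1.2718

1.2718 bits


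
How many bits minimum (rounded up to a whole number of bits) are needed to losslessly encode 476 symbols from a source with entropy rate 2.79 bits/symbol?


Minimum bits >= n * H = 476 * 2.79 = 1328.04, rounded up to a whole number of bits = 1329

1329 bits


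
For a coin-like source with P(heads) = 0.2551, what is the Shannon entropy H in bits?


H = -p*log2(p) - (1-p)*log2(1-p). -0.2551*log2(0.2551) = 0.502768; -0.7449*log2(0.7449) = 0.316494. H = 0.502768 + 0.316494 = 0.8193

0.8193 bits


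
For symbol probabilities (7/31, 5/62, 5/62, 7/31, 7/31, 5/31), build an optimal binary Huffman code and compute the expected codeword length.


Huffman construction (repeatedly merge the two least-probable nodes; each merge adds 1 bit to every symbol beneath it): 5/62 + 5/62 = 5/31; 5/31 + 5/31 = 10/31; 7/31 + 7/31 = 14/31; 7/31 + 10/31 = 17/31; 14/31 + 17/31 = 1. Resulting codeword lengths (in the order the probabilities were given): (2, 4, 4, 2, 2, 3). L_avg = sum(p_i * l_i) = 7/31*2 + 5/62*4 + 5/62*4 + 7/31*2 + 7/31*2 + 5/31*3 = 77/31 = 2.4839

2.4839 bits


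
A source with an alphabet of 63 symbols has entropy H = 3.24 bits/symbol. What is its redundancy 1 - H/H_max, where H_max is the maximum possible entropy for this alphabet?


H_max = log2(K) = log2(63) = 5.9773 bits/symbol. Redundancy = 1 - H/H_max = 1 - 3.24/5.9773 = 1 - 0.5421 = 0.4579

0.4579


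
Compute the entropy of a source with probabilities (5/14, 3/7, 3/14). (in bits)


H = -sum(p_i * log2(p_i)). Terms: -(5/14)*log2(5/14) = 0.530510; -(3/7)*log2(3/7) = 0.523882; -(3/14)*log2(3/14) = 0.476227. H = 0.530510 + 0.523882 + 0.476227 = 1.5306

1.5306 bits


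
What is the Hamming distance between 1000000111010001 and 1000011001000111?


Count differing positions: . . . . . ^ ^ ^ ^ . . ^ . ^ ^ . = 7 differences

7


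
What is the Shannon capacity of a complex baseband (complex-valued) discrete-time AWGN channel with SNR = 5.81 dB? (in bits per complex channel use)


SNR_linear = 10^(5.81/10) = 3.8107; C = log2(1 + SNR_linear) = log2(1 + 3.8107) = 2.2662

2.2662 bits/channel use


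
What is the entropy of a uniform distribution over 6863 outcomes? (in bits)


H = log2(n) = log2(6863) = 12.7446

12.7446 bits


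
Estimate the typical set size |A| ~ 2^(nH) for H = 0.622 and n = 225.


log2|A_typical| = nH = 225 * 0.622 = 139.95, so |A_typical| ~ 2^139.95 = 1.346e+42

1.346e+42


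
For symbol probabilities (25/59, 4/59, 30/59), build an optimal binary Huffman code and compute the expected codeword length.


Huffman construction (repeatedly merge the two least-probable nodes; each merge adds 1 bit to every symbol beneath it): 4/59 + 25/59 = 29/59; 29/59 + 30/59 = 1. Resulting codeword lengths (in the order the probabilities were given): (2, 2, 1). L_avg = sum(p_i * l_i) = 25/59*2 + 4/59*2 + 30/59*1 = 88/59 = 1.4915

1.4915 bits


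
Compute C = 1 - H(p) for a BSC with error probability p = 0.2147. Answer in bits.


H(p) = -p*log2(p) - (1-p)*log2(1-p) = -0.2147*log2(0.2147) - 0.7853*log2(0.7853) = 0.476549 + 0.273822 = 0.7504. C = 1 - H(p) = 1 - 0.7504 = 0.2496

0.2496 bits


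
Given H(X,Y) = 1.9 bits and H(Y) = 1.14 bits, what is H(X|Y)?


H(X|Y) = H(X,Y) - H(Y) = 1.9 - 1.14 = 0.76

0.76 bits


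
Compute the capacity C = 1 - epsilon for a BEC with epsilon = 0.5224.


C = 1 - epsilon = 1 - 0.5224 = 0.4776

0.4776 bits


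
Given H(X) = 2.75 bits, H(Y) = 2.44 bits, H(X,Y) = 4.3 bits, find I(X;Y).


I(X;Y) = H(X) + H(Y) - H(X,Y) = 2.75 + 2.44 - 4.3 = 0.89

0.89 bits


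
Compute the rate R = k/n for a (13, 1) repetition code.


Rate = k/n = 1/13

1/13


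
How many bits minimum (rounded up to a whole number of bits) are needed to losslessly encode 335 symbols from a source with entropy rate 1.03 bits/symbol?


Minimum bits >= n * H = 335 * 1.03 = 345.05, rounded up to a whole number of bits = 346

346 bits


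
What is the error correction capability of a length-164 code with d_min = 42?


Correction capability = floor((d-1)/2) = floor((42-1)/2) = 20

20 errors


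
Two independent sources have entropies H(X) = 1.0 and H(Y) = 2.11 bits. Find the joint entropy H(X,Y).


For independent variables, H(X,Y) = H(X) + H(Y) = 1.0 + 2.11 = 3.11

3.11 bits


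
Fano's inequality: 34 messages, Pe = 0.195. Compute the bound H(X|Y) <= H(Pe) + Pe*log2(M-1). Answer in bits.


H(Pe) = -Pe*log2(Pe) - (1-Pe)*log2(1-Pe) = -0.195*log2(0.195) - 0.805*log2(0.805) = 0.459899 + 0.251916 = 0.7118. Pe*log2(M-1) = 0.195*log2(33) = 0.983657. Bound = H(Pe) + Pe*log2(M-1) = 0.459899 + 0.251916 + 0.983657 = 1.6955

1.6955 bits


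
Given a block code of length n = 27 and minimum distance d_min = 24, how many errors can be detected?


Detection capability = d_min - 1 = 24 - 1 = 23

23 errors


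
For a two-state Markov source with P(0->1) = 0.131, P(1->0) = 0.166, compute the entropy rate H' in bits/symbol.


Stationary distribution: pi_0 = p10/(p01+p10) = 0.5589, pi_1 = 0.4411. Entropy rate H' = pi_0*H(p01) + pi_1*H(p10) = 0.5589*0.5602 + 0.4411*0.6485 = 0.5991

0.5991 bits/symbol


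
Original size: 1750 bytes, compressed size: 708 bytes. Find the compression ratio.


Ratio = original / compressed = 1750 / 708 = 2.4718

2.4718


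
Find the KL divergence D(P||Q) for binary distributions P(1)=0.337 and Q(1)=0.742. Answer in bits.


KL = p*log2(p/q) + (1-p)*log2((1-p)/(1-q)) = 0.337*log2(0.337/0.742) + 0.663*log2(0.663/0.258) = 0.519

0.519 bits


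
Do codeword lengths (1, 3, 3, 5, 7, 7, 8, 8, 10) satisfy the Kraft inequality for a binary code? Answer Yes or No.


Kraft sum = sum(2^(-l_i)) = 0.8057, need <= 1. Result: satisfied (a binary prefix-free code with these lengths exists)

Yes


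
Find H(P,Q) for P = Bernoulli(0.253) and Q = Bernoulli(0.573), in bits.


H(P,Q) = -p*log2(q) - (1-p)*log2(1-q). -0.253*log2(0.573) = 0.203258; -0.747*log2(0.427) = 0.917086. H(P,Q) = 0.203258 + 0.917086 = 1.1203

1.1203 bits


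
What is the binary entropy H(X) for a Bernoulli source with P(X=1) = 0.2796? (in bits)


H = -p*log2(p) - (1-p)*log2(1-p). -0.2796*log2(0.2796) = 0.514062; -0.7204*log2(0.7204) = 0.340843. H = 0.514062 + 0.340843 = 0.8549

0.8549 bits


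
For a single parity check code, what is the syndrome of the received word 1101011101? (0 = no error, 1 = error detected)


Syndrome = XOR of all bits = 1 XOR 1 XOR 0 XOR 1 XOR 0 XOR 1 XOR 1 XOR 1 XOR 0 XOR 1 = 1

1


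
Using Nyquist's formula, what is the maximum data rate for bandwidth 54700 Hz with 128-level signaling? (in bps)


Rate = 2 * B * log2(M) = 2 * 54700 * 7.0 = 765800.0

765800.0 bps


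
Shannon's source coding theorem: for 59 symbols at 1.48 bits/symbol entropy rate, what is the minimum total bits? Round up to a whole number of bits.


Minimum bits >= n * H = 59 * 1.48 = 87.32, rounded up to a whole number of bits = 88

88 bits


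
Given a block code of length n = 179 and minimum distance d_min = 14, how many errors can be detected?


Detection capability = d_min - 1 = 14 - 1 = 13

13 errors


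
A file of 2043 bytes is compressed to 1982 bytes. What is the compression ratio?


Ratio = original / compressed = 2043 / 1982 = 1.0308

1.0308


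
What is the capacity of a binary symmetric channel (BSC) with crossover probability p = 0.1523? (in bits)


H(p) = -p*log2(p) - (1-p)*log2(1-p) = -0.1523*log2(0.1523) - 0.8477*log2(0.8477) = 0.413496 + 0.202070 = 0.6156. C = 1 - H(p) = 1 - 0.6156 = 0.3844

0.3844 bits


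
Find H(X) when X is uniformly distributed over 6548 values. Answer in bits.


H = log2(n) = log2(6548) = 12.6768

12.6768 bits


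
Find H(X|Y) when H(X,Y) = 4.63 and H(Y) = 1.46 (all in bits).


H(X|Y) = H(X,Y) - H(Y) = 4.63 - 1.46 = 3.17

3.17 bits


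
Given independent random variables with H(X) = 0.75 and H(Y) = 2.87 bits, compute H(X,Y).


For independent variables, H(X,Y) = H(X) + H(Y) = 0.75 + 2.87 = 3.62

3.62 bits


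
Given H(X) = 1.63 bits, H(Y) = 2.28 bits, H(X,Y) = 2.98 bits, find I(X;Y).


I(X;Y) = H(X) + H(Y) - H(X,Y) = 1.63 + 2.28 - 2.98 = 0.93

0.93 bits


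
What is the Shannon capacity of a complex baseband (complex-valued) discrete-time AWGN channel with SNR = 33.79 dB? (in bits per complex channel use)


SNR_linear = 10^(33.79/10) = 2393.3158; C = log2(1 + SNR_linear) = log2(1 + 2393.3158) = 11.2254

11.2254 bits/channel use


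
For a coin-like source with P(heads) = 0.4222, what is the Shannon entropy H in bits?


H = -p*log2(p) - (1-p)*log2(1-p). -0.4222*log2(0.4222) = 0.525217; -0.5778*log2(0.5778) = 0.457247. H = 0.525217 + 0.457247 = 0.9825

0.9825 bits


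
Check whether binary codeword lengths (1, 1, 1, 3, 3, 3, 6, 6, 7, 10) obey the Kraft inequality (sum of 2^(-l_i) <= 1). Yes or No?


Kraft sum = sum(2^(-l_i)) = 1.915, need <= 1. Result: violated (a binary prefix-free code with these lengths cannot exist)

No


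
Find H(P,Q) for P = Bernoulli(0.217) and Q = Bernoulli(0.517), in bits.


H(P,Q) = -p*log2(q) - (1-p)*log2(1-q). -0.217*log2(0.517) = 0.206533; -0.783*log2(0.483) = 0.822076. H(P,Q) = 0.206533 + 0.822076 = 1.0286

1.0286 bits


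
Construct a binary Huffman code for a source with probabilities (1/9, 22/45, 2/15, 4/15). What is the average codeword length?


Huffman construction (repeatedly merge the two least-probable nodes; each merge adds 1 bit to every symbol beneath it): 1/9 + 2/15 = 11/45; 11/45 + 4/15 = 23/45; 22/45 + 23/45 = 1. Resulting codeword lengths (in the order the probabilities were given): (3, 1, 3, 2). L_avg = sum(p_i * l_i) = 1/9*3 + 22/45*1 + 2/15*3 + 4/15*2 = 79/45 = 1.7556

1.7556 bits


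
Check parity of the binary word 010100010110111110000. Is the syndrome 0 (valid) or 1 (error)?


Syndrome = XOR of all bits = 0 XOR 1 XOR 0 XOR 1 XOR 0 XOR 0 XOR 0 XOR 1 XOR 0 XOR 1 XOR 1 XOR 0 XOR 1 XOR 1 XOR 1 XOR 1 XOR 1 XOR 0 XOR 0 XOR 0 XOR 0 = 0

0


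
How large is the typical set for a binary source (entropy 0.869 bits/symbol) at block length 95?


log2|A_typical| = nH = 95 * 0.869 = 82.555, so |A_typical| ~ 2^82.555 = 7.104e+24

7.104e+24


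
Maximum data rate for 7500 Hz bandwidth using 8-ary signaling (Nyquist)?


Rate = 2 * B * log2(M) = 2 * 7500 * 3.0 = 45000.0

45000.0 bps


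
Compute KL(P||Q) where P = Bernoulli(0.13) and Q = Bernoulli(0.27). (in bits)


KL = p*log2(p/q) + (1-p)*log2((1-p)/(1-q)) = 0.13*log2(0.13/0.27) + 0.87*log2(0.87/0.73) = 0.0831

0.0831 bits


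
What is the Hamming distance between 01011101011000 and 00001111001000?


Count differing positions: . ^ . ^ . . ^ . . ^ . . . . = 4 differences

4


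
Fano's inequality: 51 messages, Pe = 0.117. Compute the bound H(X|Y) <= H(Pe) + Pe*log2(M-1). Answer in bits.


H(Pe) = -Pe*log2(Pe) - (1-Pe)*log2(1-Pe) = -0.117*log2(0.117) - 0.883*log2(0.883) = 0.362164 + 0.158511 = 0.5207. Pe*log2(M-1) = 0.117*log2(50) = 0.660331. Bound = H(Pe) + Pe*log2(M-1) = 0.362164 + 0.158511 + 0.660331 = 1.181

1.181 bits


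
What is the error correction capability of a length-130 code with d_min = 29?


Correction capability = floor((d-1)/2) = floor((29-1)/2) = 14

14 errors


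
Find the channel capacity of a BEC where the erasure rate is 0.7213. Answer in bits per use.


C = 1 - epsilon = 1 - 0.7213 = 0.2787

0.2787 bits


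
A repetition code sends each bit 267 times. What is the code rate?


Rate = k/n = 1/267

1/267


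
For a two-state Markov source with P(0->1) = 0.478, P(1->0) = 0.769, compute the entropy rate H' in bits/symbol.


Stationary distribution: pi_0 = p10/(p01+p10) = 0.6167, pi_1 = 0.3833. Entropy rate H' = pi_0*H(p01) + pi_1*H(p10) = 0.6167*0.9986 + 0.3833*0.7798 = 0.9147

0.9147 bits/symbol


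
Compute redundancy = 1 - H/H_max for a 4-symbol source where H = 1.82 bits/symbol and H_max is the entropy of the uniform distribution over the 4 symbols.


H_max = log2(K) = log2(4) = 2.0 bits/symbol. Redundancy = 1 - H/H_max = 1 - 1.82/2.0 = 1 - 0.91 = 0.09

0.09


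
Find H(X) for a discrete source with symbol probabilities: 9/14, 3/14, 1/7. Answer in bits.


H = -sum(p_i * log2(p_i)). Terms: -(9/14)*log2(9/14) = 0.409776; -(3/14)*log2(3/14) = 0.476227; -(1/7)*log2(1/7) = 0.401051. H = 0.409776 + 0.476227 + 0.401051 = 1.2871

1.2871 bits


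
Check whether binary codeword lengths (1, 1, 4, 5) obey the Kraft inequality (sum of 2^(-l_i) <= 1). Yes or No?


Kraft sum = sum(2^(-l_i)) = 1.0938, need <= 1. Result: violated (a binary prefix-free code with these lengths cannot exist)

No


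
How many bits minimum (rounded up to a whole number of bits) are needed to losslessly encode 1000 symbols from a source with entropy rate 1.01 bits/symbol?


Minimum bits >= n * H = 1000 * 1.01 = 1010.0, rounded up to a whole number of bits = 1010

1010 bits


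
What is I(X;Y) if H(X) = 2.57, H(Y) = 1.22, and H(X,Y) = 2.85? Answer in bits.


I(X;Y) = H(X) + H(Y) - H(X,Y) = 2.57 + 1.22 - 2.85 = 0.94

0.94 bits


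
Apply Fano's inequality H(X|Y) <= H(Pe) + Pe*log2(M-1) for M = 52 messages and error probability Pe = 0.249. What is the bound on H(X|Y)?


H(Pe) = -Pe*log2(Pe) - (1-Pe)*log2(1-Pe) = -0.249*log2(0.249) - 0.751*log2(0.751) = 0.499440 + 0.310250 = 0.8097. Pe*log2(M-1) = 0.249*log2(51) = 1.412434. Bound = H(Pe) + Pe*log2(M-1) = 0.499440 + 0.310250 + 1.412434 = 2.2221

2.2221 bits


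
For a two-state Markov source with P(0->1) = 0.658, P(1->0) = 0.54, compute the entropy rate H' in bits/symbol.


Stationary distribution: pi_0 = p10/(p01+p10) = 0.4508, pi_1 = 0.5492. Entropy rate H' = pi_0*H(p01) + pi_1*H(p10) = 0.4508*0.9267 + 0.5492*0.9954 = 0.9644

0.9644 bits/symbol


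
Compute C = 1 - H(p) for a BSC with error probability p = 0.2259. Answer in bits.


H(p) = -p*log2(p) - (1-p)*log2(1-p) = -0.2259*log2(0.2259) - 0.7741*log2(0.7741) = 0.484836 + 0.285959 = 0.7708. C = 1 - H(p) = 1 - 0.7708 = 0.2292

0.2292 bits


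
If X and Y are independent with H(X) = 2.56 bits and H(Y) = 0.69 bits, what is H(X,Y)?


For independent variables, H(X,Y) = H(X) + H(Y) = 2.56 + 0.69 = 3.25

3.25 bits


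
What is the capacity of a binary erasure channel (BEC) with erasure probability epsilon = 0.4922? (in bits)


C = 1 - epsilon = 1 - 0.4922 = 0.5078

0.5078 bits


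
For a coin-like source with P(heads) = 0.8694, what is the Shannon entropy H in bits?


H = -p*log2(p) - (1-p)*log2(1-p). -0.8694*log2(0.8694) = 0.175539; -0.1306*log2(0.1306) = 0.383543. H = 0.175539 + 0.383543 = 0.5591

0.5591 bits


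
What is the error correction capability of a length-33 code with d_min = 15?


Correction capability = floor((d-1)/2) = floor((15-1)/2) = 7

7 errors


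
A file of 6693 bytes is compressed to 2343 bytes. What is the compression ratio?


Ratio = original / compressed = 6693 / 2343 = 2.8566

2.8566


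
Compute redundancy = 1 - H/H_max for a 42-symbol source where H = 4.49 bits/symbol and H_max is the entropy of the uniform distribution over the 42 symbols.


H_max = log2(K) = log2(42) = 5.3923 bits/symbol. Redundancy = 1 - H/H_max = 1 - 4.49/5.3923 = 1 - 0.8327 = 0.1673

0.1673


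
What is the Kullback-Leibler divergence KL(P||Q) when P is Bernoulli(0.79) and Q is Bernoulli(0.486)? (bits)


KL = p*log2(p/q) + (1-p)*log2((1-p)/(1-q)) = 0.79*log2(0.79/0.486) + 0.21*log2(0.21/0.514) = 0.2825

0.2825 bits


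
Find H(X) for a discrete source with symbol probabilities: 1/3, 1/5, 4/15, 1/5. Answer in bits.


H = -sum(p_i * log2(p_i)). Terms: -(1/3)*log2(1/3) = 0.528321; -(1/5)*log2(1/5) = 0.464386; -(4/15)*log2(4/15) = 0.508504; -(1/5)*log2(1/5) = 0.464386. H = 0.528321 + 0.464386 + 0.508504 + 0.464386 = 1.9656

1.9656 bits


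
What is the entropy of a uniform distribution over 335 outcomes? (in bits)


H = log2(n) = log2(335) = 8.388

8.388 bits


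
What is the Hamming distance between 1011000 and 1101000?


Count differing positions: . ^ ^ . . . . = 2 differences

2


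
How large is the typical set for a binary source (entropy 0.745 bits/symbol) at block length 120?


log2|A_typical| = nH = 120 * 0.745 = 89.4, so |A_typical| ~ 2^89.4 = 8.167e+26

8.167e+26


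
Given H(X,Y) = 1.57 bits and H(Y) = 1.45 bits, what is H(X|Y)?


H(X|Y) = H(X,Y) - H(Y) = 1.57 - 1.45 = 0.12

0.12 bits


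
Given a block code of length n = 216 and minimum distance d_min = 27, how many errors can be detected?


Detection capability = d_min - 1 = 27 - 1 = 26

26 errors


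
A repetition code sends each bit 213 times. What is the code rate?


Rate = k/n = 1/213

1/213


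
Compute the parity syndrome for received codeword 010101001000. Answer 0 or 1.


Syndrome = XOR of all bits = 0 XOR 1 XOR 0 XOR 1 XOR 0 XOR 1 XOR 0 XOR 0 XOR 1 XOR 0 XOR 0 XOR 0 = 0

0


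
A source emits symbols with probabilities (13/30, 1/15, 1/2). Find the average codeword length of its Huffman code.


Huffman construction (repeatedly merge the two least-probable nodes; each merge adds 1 bit to every symbol beneath it): 1/15 + 13/30 = 1/2; 1/2 + 1/2 = 1. Resulting codeword lengths (in the order the probabilities were given): (2, 2, 1). L_avg = sum(p_i * l_i) = 13/30*2 + 1/15*2 + 1/2*1 = 3/2 = 1.5

1.5 bits


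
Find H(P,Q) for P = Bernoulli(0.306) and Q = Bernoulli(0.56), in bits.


H(P,Q) = -p*log2(q) - (1-p)*log2(1-q). -0.306*log2(0.56) = 0.255969; -0.694*log2(0.44) = 0.821991. H(P,Q) = 0.255969 + 0.821991 = 1.078

1.078 bits


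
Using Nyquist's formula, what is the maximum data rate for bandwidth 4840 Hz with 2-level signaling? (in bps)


Rate = 2 * B * log2(M) = 2 * 4840 * 1.0 = 9680.0

9680.0 bps


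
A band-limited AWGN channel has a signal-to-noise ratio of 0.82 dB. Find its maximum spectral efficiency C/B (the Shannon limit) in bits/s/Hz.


SNR_linear = 10^(0.82/10) = 1.2078; C/B = log2(1 + SNR_linear) = log2(1 + 1.2078) = 1.1426

1.1426 bits/s/Hz


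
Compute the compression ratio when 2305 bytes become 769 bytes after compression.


Ratio = original / compressed = 2305 / 769 = 2.9974

2.9974


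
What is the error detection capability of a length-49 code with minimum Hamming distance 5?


Detection capability = d_min - 1 = 5 - 1 = 4

4 errors


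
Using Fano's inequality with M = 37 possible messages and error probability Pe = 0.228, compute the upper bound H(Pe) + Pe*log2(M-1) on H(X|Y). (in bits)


H(Pe) = -Pe*log2(Pe) - (1-Pe)*log2(1-Pe) = -0.228*log2(0.228) - 0.772*log2(0.772) = 0.486300 + 0.288209 = 0.7745. Pe*log2(M-1) = 0.228*log2(36) = 1.178743. Bound = H(Pe) + Pe*log2(M-1) = 0.486300 + 0.288209 + 1.178743 = 1.9533

1.9533 bits


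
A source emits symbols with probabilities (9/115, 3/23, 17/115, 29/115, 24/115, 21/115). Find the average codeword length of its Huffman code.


Huffman construction (repeatedly merge the two least-probable nodes; each merge adds 1 bit to every symbol beneath it): 9/115 + 3/23 = 24/115; 17/115 + 21/115 = 38/115; 24/115 + 24/115 = 48/115; 29/115 + 38/115 = 67/115; 48/115 + 67/115 = 1. Resulting codeword lengths (in the order the probabilities were given): (3, 3, 3, 2, 2, 3). L_avg = sum(p_i * l_i) = 9/115*3 + 3/23*3 + 17/115*3 + 29/115*2 + 24/115*2 + 21/115*3 = 292/115 = 2.5391

2.5391 bits


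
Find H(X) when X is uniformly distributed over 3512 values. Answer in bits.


H = log2(n) = log2(3512) = 11.7781

11.7781 bits


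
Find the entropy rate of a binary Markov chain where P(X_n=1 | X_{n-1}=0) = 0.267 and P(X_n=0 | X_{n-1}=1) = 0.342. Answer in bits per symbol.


Stationary distribution: pi_0 = p10/(p01+p10) = 0.5616, pi_1 = 0.4384. Entropy rate H' = pi_0*H(p01) + pi_1*H(p10) = 0.5616*0.8371 + 0.4384*0.9267 = 0.8764

0.8764 bits/symbol


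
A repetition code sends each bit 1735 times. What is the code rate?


Rate = k/n = 1/1735

1/1735


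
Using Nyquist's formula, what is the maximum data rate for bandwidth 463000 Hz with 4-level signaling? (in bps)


Rate = 2 * B * log2(M) = 2 * 463000 * 2.0 = 1852000.0

1852000.0 bps


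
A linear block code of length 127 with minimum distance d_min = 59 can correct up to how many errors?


Correction capability = floor((d-1)/2) = floor((59-1)/2) = 29

29 errors


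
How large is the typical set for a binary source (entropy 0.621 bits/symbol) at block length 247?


log2|A_typical| = nH = 247 * 0.621 = 153.387, so |A_typical| ~ 2^153.387 = 1.493e+46

1.493e+46


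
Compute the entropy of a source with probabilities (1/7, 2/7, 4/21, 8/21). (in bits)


H = -sum(p_i * log2(p_i)). Terms: -(1/7)*log2(1/7) = 0.401051; -(2/7)*log2(2/7) = 0.516387; -(4/21)*log2(4/21) = 0.455680; -(8/21)*log2(8/21) = 0.530407. H = 0.401051 + 0.516387 + 0.455680 + 0.530407 = 1.9035

1.9035 bits


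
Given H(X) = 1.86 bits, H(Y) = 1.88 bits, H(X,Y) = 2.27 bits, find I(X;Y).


I(X;Y) = H(X) + H(Y) - H(X,Y) = 1.86 + 1.88 - 2.27 = 1.47

1.47 bits


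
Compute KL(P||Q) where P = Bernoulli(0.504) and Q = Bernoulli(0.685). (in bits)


KL = p*log2(p/q) + (1-p)*log2((1-p)/(1-q)) = 0.504*log2(0.504/0.685) + 0.496*log2(0.496/0.315) = 0.1018

0.1018 bits


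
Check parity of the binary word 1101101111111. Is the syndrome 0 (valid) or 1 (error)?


Syndrome = XOR of all bits = 1 XOR 1 XOR 0 XOR 1 XOR 1 XOR 0 XOR 1 XOR 1 XOR 1 XOR 1 XOR 1 XOR 1 XOR 1 = 1

1


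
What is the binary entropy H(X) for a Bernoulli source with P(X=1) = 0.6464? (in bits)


H = -p*log2(p) - (1-p)*log2(1-p). -0.6464*log2(0.6464) = 0.406909; -0.3536*log2(0.3536) = 0.530333. H = 0.406909 + 0.530333 = 0.9372

0.9372 bits


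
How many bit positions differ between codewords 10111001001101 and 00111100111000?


Count differing positions: ^ . . . . ^ . ^ ^ ^ . ^ . ^ = 7 differences

7


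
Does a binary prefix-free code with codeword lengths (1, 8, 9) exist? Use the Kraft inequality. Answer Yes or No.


Kraft sum = sum(2^(-l_i)) = 0.5059, need <= 1. Result: satisfied (a binary prefix-free code with these lengths exists)

Yes
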